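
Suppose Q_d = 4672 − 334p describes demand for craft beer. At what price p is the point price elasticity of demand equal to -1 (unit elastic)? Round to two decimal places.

6.99

Ed = −334p/(4672 − 334p). Set this equal to -1:
334p = 1·(4672 − 334p) ⇒ 334p(1 + 1) = 1·4672
p = 1·4672 / (334·2) = 6.9940…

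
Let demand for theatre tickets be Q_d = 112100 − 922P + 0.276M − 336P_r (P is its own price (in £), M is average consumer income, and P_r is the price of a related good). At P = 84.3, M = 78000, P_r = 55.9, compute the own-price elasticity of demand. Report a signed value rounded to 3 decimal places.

-2.094

At the given values, Q_d = 112100 − 922(84.3) + 0.276(78000) − 336(55.9) = 37121.
∂Q_d/∂P = −922.
E = (-922) × (84.3/37121) = -2.09381…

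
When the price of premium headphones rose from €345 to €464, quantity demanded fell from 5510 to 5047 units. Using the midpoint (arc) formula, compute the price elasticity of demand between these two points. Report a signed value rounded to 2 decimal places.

%ΔQ = (5047 − 5510) / [(5510 + 5047)/2] = -463/5278.5 = -0.087714…
%ΔP = (464 − 345) / [(345 + 464)/2] = 119/404.5 = 0.294190…
Arc Ed = %ΔQ / %ΔP = (-463/5278.5) / (119/404.5) = -0.2981…

-0.30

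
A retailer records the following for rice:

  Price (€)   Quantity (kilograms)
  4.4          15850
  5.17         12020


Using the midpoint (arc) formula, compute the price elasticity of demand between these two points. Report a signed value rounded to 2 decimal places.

%ΔQ = (12020 − 15850) / [(15850 + 12020)/2] = -3830/13935 = -0.274847…
%ΔP = (5.17 − 4.4) / [(4.4 + 5.17)/2] = 0.77/4.785 = 0.160919…
Arc Ed = %ΔQ / %ΔP = (-3830/13935) / (0.77/4.785) = -1.7079…

-1.71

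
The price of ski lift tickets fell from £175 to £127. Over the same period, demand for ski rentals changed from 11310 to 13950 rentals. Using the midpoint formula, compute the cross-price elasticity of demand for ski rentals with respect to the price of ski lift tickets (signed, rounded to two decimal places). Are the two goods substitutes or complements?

-0.66; complements

%ΔQ_{ski rentals} = (13950 − 11310)/avg = 2640/12630 = 0.209026…
%ΔP_{ski lift tickets} = (127 − 175)/avg = -48/151 = -0.317880…
E_cross = (2640/12630) / (-48/151) = -0.6575…
E_cross < 0 ⇒ the goods are complements.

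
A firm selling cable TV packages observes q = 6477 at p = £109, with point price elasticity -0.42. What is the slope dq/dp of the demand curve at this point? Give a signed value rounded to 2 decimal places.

Ed = (dq/dp)·(p/q) ⇒ dq/dp = Ed·q/p = (-0.42)·6477/109 = -24.9572…

-24.96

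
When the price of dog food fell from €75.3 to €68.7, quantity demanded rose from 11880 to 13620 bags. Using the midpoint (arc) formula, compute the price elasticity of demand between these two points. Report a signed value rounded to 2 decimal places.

%ΔQ = (13620 − 11880) / [(11880 + 13620)/2] = 1740/12750 = 0.136470…
%ΔP = (68.7 − 75.3) / [(75.3 + 68.7)/2] = -6.6/72 = -0.091666…
Arc Ed = %ΔQ / %ΔP = (1740/12750) / (-6.6/72) = -1.4887…

-1.49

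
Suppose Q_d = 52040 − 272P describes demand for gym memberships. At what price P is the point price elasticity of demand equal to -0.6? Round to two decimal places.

Ed = −272P/(52040 − 272P). Set this equal to -0.6:
272P = 0.6·(52040 − 272P) ⇒ 272P(1 + 0.6) = 0.6·52040
P = 0.6·52040 / (272·1.6) = 71.7463…

71.75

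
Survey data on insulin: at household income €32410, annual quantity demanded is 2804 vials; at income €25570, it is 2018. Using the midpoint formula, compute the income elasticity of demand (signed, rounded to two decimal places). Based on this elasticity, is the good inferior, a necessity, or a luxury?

%ΔQ = (2018 − 2804)/[( 2804 + 2018)/2] = -786/2411 = -0.326005…
%ΔIncome = (25570 − 32410)/[( 32410 + 25570)/2] = -6840/28990 = -0.235943…
E_income = (-786/2411) / (-6840/28990) = 1.3817…
E_income > 1 ⇒ normal good, luxury.

1.38; luxury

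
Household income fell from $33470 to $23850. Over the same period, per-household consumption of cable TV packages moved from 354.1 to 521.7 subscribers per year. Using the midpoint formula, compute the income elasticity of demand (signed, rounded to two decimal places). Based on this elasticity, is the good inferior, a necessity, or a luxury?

%ΔQ = (521.7 − 354.1)/[( 354.1 + 521.7)/2] = 167.6/437.9 = 0.382735…
%ΔIncome = (23850 − 33470)/[( 33470 + 23850)/2] = -9620/28660 = -0.335659…
E_income = (167.6/437.9) / (-9620/28660) = -1.1402…
E_income < 0 ⇒ inferior good.

-1.14; inferior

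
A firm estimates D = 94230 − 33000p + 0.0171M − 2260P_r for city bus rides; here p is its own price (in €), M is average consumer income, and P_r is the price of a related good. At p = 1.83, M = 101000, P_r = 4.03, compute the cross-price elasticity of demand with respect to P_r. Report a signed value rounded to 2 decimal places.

-0.34

At the given values, D = 94230 − 33000(1.83) + 0.0171(101000) − 2260(4.03) = 26459.3.
∂D/∂P_r = -2260.
E = (-2260) × (4.03/26459.3) = -0.3442…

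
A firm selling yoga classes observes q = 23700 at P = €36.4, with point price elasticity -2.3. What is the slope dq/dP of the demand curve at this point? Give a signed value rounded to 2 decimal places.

-1497.53

Ed = (dq/dP)·(P/q) ⇒ dq/dP = Ed·q/P = (-2.3)·23700/36.4 = -1497.5274…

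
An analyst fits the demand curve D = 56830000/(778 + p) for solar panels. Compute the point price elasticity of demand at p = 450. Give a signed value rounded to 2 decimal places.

dD/dp = −56830000/(778 + p)² = -37.6861. At p = 450, D = 46278.5.
Ed = (dD/dp)·(p/D) = (-37.6861) × (450/46278.5) = -0.3664…

-0.37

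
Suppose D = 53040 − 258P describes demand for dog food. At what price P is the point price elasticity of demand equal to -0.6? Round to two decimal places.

77.09

Ed = −258P/(53040 − 258P). Set this equal to -0.6:
258P = 0.6·(53040 − 258P) ⇒ 258P(1 + 0.6) = 0.6·53040
P = 0.6·53040 / (258·1.6) = 77.0930…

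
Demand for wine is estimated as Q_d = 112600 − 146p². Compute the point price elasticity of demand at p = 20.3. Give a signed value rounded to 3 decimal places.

dQ_d/dp = −2·146·p = -5927.6. At p = 20.3, Q_d = 52434.86.
Ed = (dQ_d/dp)·(p/Q_d) = (-5927.6) × (20.3/52434.86) = -2.29485…

-2.295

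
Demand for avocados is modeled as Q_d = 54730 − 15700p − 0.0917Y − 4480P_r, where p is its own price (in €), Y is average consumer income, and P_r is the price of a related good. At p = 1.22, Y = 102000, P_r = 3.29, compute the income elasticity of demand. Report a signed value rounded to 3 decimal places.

At the given values, Q_d = 54730 − 15700(1.22) − 0.0917(102000) − 4480(3.29) = 11483.4.
∂Q_d/∂Y = -0.0917.
E = (-0.0917) × (102000/11483.4) = -0.81451…

-0.815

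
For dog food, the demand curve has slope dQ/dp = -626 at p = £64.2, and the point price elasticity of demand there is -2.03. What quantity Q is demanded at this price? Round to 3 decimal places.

Ed = (dQ/dp)·(p/Q) ⇒ Q = (dQ/dp)·p/Ed = (-626)·64.2/(-2.03) = 19797.63546…

19797.635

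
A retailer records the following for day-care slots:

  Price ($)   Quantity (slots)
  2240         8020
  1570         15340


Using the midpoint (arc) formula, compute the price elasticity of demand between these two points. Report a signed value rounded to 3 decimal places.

%ΔQ = (15340 − 8020) / [(8020 + 15340)/2] = 7320/11680 = 0.626712…
%ΔP = (1570 − 2240) / [(2240 + 1570)/2] = -670/1905 = -0.351706…
Arc Ed = %ΔQ / %ΔP = (7320/11680) / (-670/1905) = -1.78192…

-1.782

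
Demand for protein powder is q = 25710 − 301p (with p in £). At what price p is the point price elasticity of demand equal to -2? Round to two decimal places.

Ed = −301p/(25710 − 301p). Set this equal to -2:
301p = 2·(25710 − 301p) ⇒ 301p(1 + 2) = 2·25710
p = 2·25710 / (301·3) = 56.9435…

56.94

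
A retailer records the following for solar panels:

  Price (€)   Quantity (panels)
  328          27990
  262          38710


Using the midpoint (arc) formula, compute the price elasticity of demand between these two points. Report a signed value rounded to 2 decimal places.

-1.44

%ΔQ = (38710 − 27990) / [(27990 + 38710)/2] = 10720/33350 = 0.321439…
%ΔP = (262 − 328) / [(328 + 262)/2] = -66/295 = -0.223728…
Arc Ed = %ΔQ / %ΔP = (10720/33350) / (-66/295) = -1.4367…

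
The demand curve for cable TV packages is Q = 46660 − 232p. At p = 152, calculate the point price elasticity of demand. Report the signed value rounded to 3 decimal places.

-3.094

dQ/dp = −232. At p = 152, Q = 46660 − 232(152) = 11396.
Ed = (dQ/dp)·(p/Q) = −232 × (152/11396) = -3.09441…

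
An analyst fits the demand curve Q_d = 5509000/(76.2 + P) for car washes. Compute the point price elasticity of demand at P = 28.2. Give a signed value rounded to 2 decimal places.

-0.27

dQ_d/dP = −5509000/(76.2 + P)² = -505.443. At P = 28.2, Q_d = 52768.2.
Ed = (dQ_d/dP)·(P/Q_d) = (-505.443) × (28.2/52768.2) = -0.2701…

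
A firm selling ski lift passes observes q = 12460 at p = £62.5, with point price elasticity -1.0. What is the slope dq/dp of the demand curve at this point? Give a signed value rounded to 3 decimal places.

Ed = (dq/dp)·(p/q) ⇒ dq/dp = Ed·q/p = (-1.0)·12460/62.5 = -199.36

-199.360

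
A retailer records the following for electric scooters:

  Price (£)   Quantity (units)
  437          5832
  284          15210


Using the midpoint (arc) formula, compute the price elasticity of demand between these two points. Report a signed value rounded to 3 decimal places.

-2.100

%ΔQ = (15210 − 5832) / [(5832 + 15210)/2] = 9378/10521 = 0.891360…
%ΔP = (284 − 437) / [(437 + 284)/2] = -153/360.5 = -0.424410…
Arc Ed = %ΔQ / %ΔP = (9378/10521) / (-153/360.5) = -2.10023…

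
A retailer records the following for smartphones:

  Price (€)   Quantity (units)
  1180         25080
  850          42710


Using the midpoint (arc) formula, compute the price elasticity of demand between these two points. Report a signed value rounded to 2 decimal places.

-1.60

%ΔQ = (42710 − 25080) / [(25080 + 42710)/2] = 17630/33895 = 0.520135…
%ΔP = (850 − 1180) / [(1180 + 850)/2] = -330/1015 = -0.325123…
Arc Ed = %ΔQ / %ΔP = (17630/33895) / (-330/1015) = -1.5998…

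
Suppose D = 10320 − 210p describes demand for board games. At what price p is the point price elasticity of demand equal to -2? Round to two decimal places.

32.76

Ed = −210p/(10320 − 210p). Set this equal to -2:
210p = 2·(10320 − 210p) ⇒ 210p(1 + 2) = 2·10320
p = 2·10320 / (210·3) = 32.7619…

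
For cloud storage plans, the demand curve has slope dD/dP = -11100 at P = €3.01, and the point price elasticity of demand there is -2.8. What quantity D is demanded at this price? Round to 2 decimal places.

11932.50

Ed = (dD/dP)·(P/D) ⇒ D = (dD/dP)·P/Ed = (-11100)·3.01/(-2.8) = 11932.5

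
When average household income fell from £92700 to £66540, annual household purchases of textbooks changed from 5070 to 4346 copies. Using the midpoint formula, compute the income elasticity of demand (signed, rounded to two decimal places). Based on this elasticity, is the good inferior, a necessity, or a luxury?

0.47; necessity

%ΔQ = (4346 − 5070)/[( 5070 + 4346)/2] = -724/4708 = -0.153780…
%ΔIncome = (66540 − 92700)/[( 92700 + 66540)/2] = -26160/79620 = -0.328560…
E_income = (-724/4708) / (-26160/79620) = 0.4680…
0 < E_income < 1 ⇒ normal good, necessity.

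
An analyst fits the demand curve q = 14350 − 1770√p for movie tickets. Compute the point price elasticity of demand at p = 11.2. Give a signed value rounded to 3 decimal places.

-0.351

dq/dp = −1770/(2√p) = -264.444. At p = 11.2, q = 8426.45.
Ed = (dq/dp)·(p/q) = (-264.444) × (11.2/8426.45) = -0.35148…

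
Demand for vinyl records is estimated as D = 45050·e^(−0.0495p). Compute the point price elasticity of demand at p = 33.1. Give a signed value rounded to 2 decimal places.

dD/dp = −0.0495·D = -433.242. At p = 33.1, D = 8752.36.
Ed = (dD/dp)·(p/D) = (-433.242) × (33.1/8752.36) = -1.6384…

-1.64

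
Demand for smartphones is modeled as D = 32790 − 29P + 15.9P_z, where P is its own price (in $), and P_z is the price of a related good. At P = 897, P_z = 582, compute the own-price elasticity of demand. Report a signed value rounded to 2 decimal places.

-1.62

At the given values, D = 32790 − 29(897) + 15.9(582) = 16030.8.
∂D/∂P = −29.
E = (-29) × (897/16030.8) = -1.6226…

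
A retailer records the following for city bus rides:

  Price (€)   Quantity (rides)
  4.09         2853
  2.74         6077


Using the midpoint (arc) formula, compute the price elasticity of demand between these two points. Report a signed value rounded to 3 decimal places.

%ΔQ = (6077 − 2853) / [(2853 + 6077)/2] = 3224/4465 = 0.722060…
%ΔP = (2.74 − 4.09) / [(4.09 + 2.74)/2] = -1.35/3.415 = -0.395314…
Arc Ed = %ΔQ / %ΔP = (3224/4465) / (-1.35/3.415) = -1.82654…

-1.827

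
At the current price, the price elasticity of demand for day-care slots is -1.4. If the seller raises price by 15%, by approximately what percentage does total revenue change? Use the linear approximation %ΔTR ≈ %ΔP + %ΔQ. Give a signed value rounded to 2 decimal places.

%ΔQ ≈ Ed × %ΔP = (-1.4) × (+15%) = -21.0000%
%ΔTR ≈ %ΔP + %ΔQ = (+15%) + (-21.0000%) = -6.0000%

-6.00%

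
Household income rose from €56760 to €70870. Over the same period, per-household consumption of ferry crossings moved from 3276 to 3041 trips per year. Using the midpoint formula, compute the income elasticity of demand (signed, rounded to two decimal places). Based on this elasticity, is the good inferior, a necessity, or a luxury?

%ΔQ = (3041 − 3276)/[( 3276 + 3041)/2] = -235/3158.5 = -0.074402…
%ΔIncome = (70870 − 56760)/[( 56760 + 70870)/2] = 14110/63815 = 0.221107…
E_income = (-235/3158.5) / (14110/63815) = -0.3364…
E_income < 0 ⇒ inferior good.

-0.34; inferior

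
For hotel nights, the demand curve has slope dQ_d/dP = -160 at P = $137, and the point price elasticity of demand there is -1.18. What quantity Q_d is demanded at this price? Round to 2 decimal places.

Ed = (dQ_d/dP)·(P/Q_d) ⇒ Q_d = (dQ_d/dP)·P/Ed = (-160)·137/(-1.18) = 18576.2711…

18576.27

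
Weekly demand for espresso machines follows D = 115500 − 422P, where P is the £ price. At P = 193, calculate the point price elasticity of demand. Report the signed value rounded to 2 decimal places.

-2.39

dD/dP = −422. At P = 193, D = 115500 − 422(193) = 34054.
Ed = (dD/dP)·(P/D) = −422 × (193/34054) = -2.3916…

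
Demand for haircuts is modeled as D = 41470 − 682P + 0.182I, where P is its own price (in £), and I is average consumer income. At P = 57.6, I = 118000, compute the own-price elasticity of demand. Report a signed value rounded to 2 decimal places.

At the given values, D = 41470 − 682(57.6) + 0.182(118000) = 23662.8.
∂D/∂P = −682.
E = (-682) × (57.6/23662.8) = -1.6601…

-1.66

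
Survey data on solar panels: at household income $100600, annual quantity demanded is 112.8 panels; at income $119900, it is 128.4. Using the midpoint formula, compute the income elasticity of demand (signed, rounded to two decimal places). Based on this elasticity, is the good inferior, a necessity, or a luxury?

%ΔQ = (128.4 − 112.8)/[( 112.8 + 128.4)/2] = 15.6/120.6 = 0.129353…
%ΔIncome = (119900 − 100600)/[( 100600 + 119900)/2] = 19300/110250 = 0.175056…
E_income = (15.6/120.6) / (19300/110250) = 0.7389…
0 < E_income < 1 ⇒ normal good, necessity.

0.74; necessity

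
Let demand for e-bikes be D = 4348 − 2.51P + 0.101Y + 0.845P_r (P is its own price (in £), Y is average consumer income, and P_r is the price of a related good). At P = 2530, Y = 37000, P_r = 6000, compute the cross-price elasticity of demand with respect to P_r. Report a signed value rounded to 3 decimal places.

0.745

At the given values, D = 4348 − 2.51(2530) + 0.101(37000) + 0.845(6000) = 6804.7.
∂D/∂P_r = 0.845.
E = (0.845) × (6000/6804.7) = 0.74507…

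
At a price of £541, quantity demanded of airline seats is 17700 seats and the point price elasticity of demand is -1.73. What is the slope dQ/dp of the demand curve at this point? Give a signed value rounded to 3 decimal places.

-56.601

Ed = (dQ/dp)·(p/Q) ⇒ dQ/dp = Ed·Q/p = (-1.73)·17700/541 = -56.60073…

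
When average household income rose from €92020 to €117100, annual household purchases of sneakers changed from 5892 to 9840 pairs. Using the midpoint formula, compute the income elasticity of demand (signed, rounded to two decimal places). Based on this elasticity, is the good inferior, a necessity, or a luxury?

%ΔQ = (9840 − 5892)/[( 5892 + 9840)/2] = 3948/7866 = 0.501906…
%ΔIncome = (117100 − 92020)/[( 92020 + 117100)/2] = 25080/104560 = 0.239862…
E_income = (3948/7866) / (25080/104560) = 2.0924…
E_income > 1 ⇒ normal good, luxury.

2.09; luxury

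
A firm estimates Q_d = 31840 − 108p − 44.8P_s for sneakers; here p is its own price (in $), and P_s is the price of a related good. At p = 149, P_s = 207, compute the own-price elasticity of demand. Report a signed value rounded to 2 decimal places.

At the given values, Q_d = 31840 − 108(149) − 44.8(207) = 6474.4.
∂Q_d/∂p = −108.
E = (-108) × (149/6474.4) = -2.4854…

-2.49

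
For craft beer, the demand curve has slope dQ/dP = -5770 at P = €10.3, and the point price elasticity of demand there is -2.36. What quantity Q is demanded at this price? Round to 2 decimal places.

Ed = (dQ/dP)·(P/Q) ⇒ Q = (dQ/dP)·P/Ed = (-5770)·10.3/(-2.36) = 25182.6271…

25182.63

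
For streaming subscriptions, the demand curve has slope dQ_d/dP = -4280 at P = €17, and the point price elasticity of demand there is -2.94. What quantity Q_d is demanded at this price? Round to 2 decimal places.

Ed = (dQ_d/dP)·(P/Q_d) ⇒ Q_d = (dQ_d/dP)·P/Ed = (-4280)·17/(-2.94) = 24748.2993…

24748.30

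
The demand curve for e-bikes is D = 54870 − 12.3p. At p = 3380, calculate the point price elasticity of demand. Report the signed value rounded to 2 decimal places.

-3.13

dD/dp = −12.3. At p = 3380, D = 54870 − 12.3(3380) = 13296.
Ed = (dD/dp)·(p/D) = −12.3 × (3380/13296) = -3.1268…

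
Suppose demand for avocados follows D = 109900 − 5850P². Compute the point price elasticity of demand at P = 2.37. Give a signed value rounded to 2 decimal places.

dD/dP = −2·5850·P = -27729. At P = 2.37, D = 77041.135.
Ed = (dD/dP)·(P/D) = (-27729) × (2.37/77041.135) = -0.8530…

-0.85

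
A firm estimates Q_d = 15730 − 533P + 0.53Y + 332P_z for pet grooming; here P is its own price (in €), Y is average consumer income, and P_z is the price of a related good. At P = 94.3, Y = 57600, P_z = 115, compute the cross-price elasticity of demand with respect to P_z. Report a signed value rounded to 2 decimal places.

1.12

At the given values, Q_d = 15730 − 533(94.3) + 0.53(57600) + 332(115) = 34176.1.
∂Q_d/∂P_z = 332.
E = (332) × (115/34176.1) = 1.1171…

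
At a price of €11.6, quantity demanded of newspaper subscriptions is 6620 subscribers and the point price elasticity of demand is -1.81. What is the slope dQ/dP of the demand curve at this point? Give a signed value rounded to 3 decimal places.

-1032.948

Ed = (dQ/dP)·(P/Q) ⇒ dQ/dP = Ed·Q/P = (-1.81)·6620/11.6 = -1032.94827…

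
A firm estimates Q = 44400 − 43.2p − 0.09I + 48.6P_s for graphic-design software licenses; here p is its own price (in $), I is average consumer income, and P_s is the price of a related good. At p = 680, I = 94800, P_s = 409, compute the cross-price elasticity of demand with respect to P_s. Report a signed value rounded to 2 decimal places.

0.75

At the given values, Q = 44400 − 43.2(680) − 0.09(94800) + 48.6(409) = 26369.4.
∂Q/∂P_s = 48.6.
E = (48.6) × (409/26369.4) = 0.7538…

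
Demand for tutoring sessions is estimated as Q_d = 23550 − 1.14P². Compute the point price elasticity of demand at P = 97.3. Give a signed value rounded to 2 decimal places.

dQ_d/dP = −2·1.14·P = -221.844. At P = 97.3, Q_d = 12757.2894.
Ed = (dQ_d/dP)·(P/Q_d) = (-221.844) × (97.3/12757.2894) = -1.6920…

-1.69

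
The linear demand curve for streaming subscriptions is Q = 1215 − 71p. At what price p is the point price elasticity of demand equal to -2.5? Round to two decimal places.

12.22

Ed = −71p/(1215 − 71p). Set this equal to -2.5:
71p = 2.5·(1215 − 71p) ⇒ 71p(1 + 2.5) = 2.5·1215
p = 2.5·1215 / (71·3.5) = 12.2233…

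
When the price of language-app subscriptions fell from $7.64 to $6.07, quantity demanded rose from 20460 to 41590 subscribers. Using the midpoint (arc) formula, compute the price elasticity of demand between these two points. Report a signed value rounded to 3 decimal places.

-2.974

%ΔQ = (41590 − 20460) / [(20460 + 41590)/2] = 21130/31025 = 0.681063…
%ΔP = (6.07 − 7.64) / [(7.64 + 6.07)/2] = -1.57/6.855 = -0.229029…
Arc Ed = %ΔQ / %ΔP = (21130/31025) / (-1.57/6.855) = -2.97368…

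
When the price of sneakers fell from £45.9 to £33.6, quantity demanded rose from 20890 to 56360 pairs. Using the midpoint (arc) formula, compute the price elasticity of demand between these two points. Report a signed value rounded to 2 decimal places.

%ΔQ = (56360 − 20890) / [(20890 + 56360)/2] = 35470/38625 = 0.918317…
%ΔP = (33.6 − 45.9) / [(45.9 + 33.6)/2] = -12.3/39.75 = -0.309433…
Arc Ed = %ΔQ / %ΔP = (35470/38625) / (-12.3/39.75) = -2.9677…

-2.97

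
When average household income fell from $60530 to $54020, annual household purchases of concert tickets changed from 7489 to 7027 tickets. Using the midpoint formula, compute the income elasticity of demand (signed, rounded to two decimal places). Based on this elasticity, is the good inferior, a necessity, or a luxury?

%ΔQ = (7027 − 7489)/[( 7489 + 7027)/2] = -462/7258 = -0.063653…
%ΔIncome = (54020 − 60530)/[( 60530 + 54020)/2] = -6510/57275 = -0.113662…
E_income = (-462/7258) / (-6510/57275) = 0.5600…
0 < E_income < 1 ⇒ normal good, necessity.

0.56; necessity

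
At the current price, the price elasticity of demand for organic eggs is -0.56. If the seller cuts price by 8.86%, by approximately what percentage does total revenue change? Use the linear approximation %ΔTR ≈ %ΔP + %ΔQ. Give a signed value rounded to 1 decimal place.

-3.9%

%ΔQ ≈ Ed × %ΔP = (-0.56) × (-8.86%) = +4.9616%
%ΔTR ≈ %ΔP + %ΔQ = (-8.86%) + (+4.9616%) = -3.8984%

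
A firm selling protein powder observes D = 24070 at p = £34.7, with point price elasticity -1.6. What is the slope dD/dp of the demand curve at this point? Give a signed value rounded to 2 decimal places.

-1109.86

Ed = (dD/dp)·(p/D) ⇒ dD/dp = Ed·D/p = (-1.6)·24070/34.7 = -1109.8559…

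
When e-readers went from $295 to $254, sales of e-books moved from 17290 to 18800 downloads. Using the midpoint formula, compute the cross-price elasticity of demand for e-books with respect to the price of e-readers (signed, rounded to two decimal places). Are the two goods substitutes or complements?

-0.56; complements

%ΔQ_{e-books} = (18800 − 17290)/avg = 1510/18045 = 0.083679…
%ΔP_{e-readers} = (254 − 295)/avg = -41/274.5 = -0.149362…
E_cross = (1510/18045) / (-41/274.5) = -0.5602…
E_cross < 0 ⇒ the goods are complements.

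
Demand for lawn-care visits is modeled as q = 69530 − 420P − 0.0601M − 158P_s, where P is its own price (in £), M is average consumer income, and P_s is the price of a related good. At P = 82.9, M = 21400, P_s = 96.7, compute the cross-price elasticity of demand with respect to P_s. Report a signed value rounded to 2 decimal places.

-0.84

At the given values, q = 69530 − 420(82.9) − 0.0601(21400) − 158(96.7) = 18147.26.
∂q/∂P_s = -158.
E = (-158) × (96.7/18147.26) = -0.8419…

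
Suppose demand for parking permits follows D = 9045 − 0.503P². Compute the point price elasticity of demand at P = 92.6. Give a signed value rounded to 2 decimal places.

-1.82

dD/dP = −2·0.503·P = -93.1556. At P = 92.6, D = 4731.89572.
Ed = (dD/dP)·(P/D) = (-93.1556) × (92.6/4731.89572) = -1.8229…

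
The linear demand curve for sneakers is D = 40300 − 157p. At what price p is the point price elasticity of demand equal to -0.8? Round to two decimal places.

Ed = −157p/(40300 − 157p). Set this equal to -0.8:
157p = 0.8·(40300 − 157p) ⇒ 157p(1 + 0.8) = 0.8·40300
p = 0.8·40300 / (157·1.8) = 114.0835…

114.08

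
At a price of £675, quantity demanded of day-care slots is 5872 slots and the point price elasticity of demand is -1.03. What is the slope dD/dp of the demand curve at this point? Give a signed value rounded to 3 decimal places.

-8.960

Ed = (dD/dp)·(p/D) ⇒ dD/dp = Ed·D/p = (-1.03)·5872/675 = -8.96023…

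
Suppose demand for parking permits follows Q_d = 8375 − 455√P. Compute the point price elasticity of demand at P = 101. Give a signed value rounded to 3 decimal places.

-0.601

dQ_d/dP = −455/(2√P) = -22.6371. At P = 101, Q_d = 3802.31.
Ed = (dQ_d/dP)·(P/Q_d) = (-22.6371) × (101/3802.31) = -0.60130…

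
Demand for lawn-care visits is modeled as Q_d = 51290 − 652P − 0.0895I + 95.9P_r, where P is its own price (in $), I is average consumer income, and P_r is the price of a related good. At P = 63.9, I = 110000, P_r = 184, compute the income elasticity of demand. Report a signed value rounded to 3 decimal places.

-0.565

At the given values, Q_d = 51290 − 652(63.9) − 0.0895(110000) + 95.9(184) = 17427.8.
∂Q_d/∂I = -0.0895.
E = (-0.0895) × (110000/17427.8) = -0.56490…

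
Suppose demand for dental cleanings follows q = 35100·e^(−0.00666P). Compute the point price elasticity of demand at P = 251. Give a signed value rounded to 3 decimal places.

dq/dP = −0.00666·q = -43.9328. At P = 251, q = 6596.51.
Ed = (dq/dP)·(P/q) = (-43.9328) × (251/6596.51) = -1.67166

-1.672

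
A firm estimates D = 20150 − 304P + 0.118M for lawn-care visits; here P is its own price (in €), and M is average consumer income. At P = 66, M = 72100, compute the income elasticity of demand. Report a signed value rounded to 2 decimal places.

0.99

At the given values, D = 20150 − 304(66) + 0.118(72100) = 8593.8.
∂D/∂M = 0.118.
E = (0.118) × (72100/8593.8) = 0.9899…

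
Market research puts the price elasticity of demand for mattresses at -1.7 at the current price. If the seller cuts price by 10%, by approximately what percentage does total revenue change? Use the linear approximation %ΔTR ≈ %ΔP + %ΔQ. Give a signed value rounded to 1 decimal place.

%ΔQ ≈ Ed × %ΔP = (-1.7) × (-10%) = +17.0000%
%ΔTR ≈ %ΔP + %ΔQ = (-10%) + (+17.0000%) = +7.0000%

+7.0%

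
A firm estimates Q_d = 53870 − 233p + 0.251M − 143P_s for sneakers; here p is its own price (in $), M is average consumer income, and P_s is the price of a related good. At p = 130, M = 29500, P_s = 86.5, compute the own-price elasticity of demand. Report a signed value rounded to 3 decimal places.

-1.627

At the given values, Q_d = 53870 − 233(130) + 0.251(29500) − 143(86.5) = 18615.
∂Q_d/∂p = −233.
E = (-233) × (130/18615) = -1.62718…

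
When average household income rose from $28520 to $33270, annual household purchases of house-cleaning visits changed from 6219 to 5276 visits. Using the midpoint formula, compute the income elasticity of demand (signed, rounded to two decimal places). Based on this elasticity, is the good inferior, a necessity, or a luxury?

%ΔQ = (5276 − 6219)/[( 6219 + 5276)/2] = -943/5747.5 = -0.164071…
%ΔIncome = (33270 − 28520)/[( 28520 + 33270)/2] = 4750/30895 = 0.153746…
E_income = (-943/5747.5) / (4750/30895) = -1.0671…
E_income < 0 ⇒ inferior good.

-1.07; inferior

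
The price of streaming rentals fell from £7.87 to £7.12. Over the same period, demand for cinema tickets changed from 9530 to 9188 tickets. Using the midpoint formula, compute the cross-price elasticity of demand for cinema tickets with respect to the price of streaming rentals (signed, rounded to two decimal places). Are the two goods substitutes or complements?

0.37; substitutes

%ΔQ_{cinema tickets} = (9188 − 9530)/avg = -342/9359 = -0.036542…
%ΔP_{streaming rentals} = (7.12 − 7.87)/avg = -0.75/7.495 = -0.100066…
E_cross = (-342/9359) / (-0.75/7.495) = 0.3651…
E_cross > 0 ⇒ the goods are substitutes.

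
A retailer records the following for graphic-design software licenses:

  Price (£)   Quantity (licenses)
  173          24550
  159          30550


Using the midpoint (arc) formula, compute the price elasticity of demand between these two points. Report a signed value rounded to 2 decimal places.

-2.58

%ΔQ = (30550 − 24550) / [(24550 + 30550)/2] = 6000/27550 = 0.217785…
%ΔP = (159 − 173) / [(173 + 159)/2] = -14/166 = -0.084337…
Arc Ed = %ΔQ / %ΔP = (6000/27550) / (-14/166) = -2.5823…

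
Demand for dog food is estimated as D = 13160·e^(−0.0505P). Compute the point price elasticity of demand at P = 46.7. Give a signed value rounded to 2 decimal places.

-2.36

dD/dP = −0.0505·D = -62.8534. At P = 46.7, D = 1244.62.
Ed = (dD/dP)·(P/D) = (-62.8534) × (46.7/1244.62) = -2.3583…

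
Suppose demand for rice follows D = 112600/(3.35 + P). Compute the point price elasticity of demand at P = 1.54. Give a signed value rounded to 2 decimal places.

dD/dP = −112600/(3.35 + P)² = -4708.91. At P = 1.54, D = 23026.6.
Ed = (dD/dP)·(P/D) = (-4708.91) × (1.54/23026.6) = -0.3149…

-0.31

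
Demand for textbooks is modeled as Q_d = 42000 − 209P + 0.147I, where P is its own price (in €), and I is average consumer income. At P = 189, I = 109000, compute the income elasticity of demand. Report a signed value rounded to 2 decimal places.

At the given values, Q_d = 42000 − 209(189) + 0.147(109000) = 18522.
∂Q_d/∂I = 0.147.
E = (0.147) × (109000/18522) = 0.8650…

0.87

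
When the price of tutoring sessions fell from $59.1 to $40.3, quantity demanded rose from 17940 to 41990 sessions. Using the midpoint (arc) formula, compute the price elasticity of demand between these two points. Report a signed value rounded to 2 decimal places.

%ΔQ = (41990 − 17940) / [(17940 + 41990)/2] = 24050/29965 = 0.802603…
%ΔP = (40.3 − 59.1) / [(59.1 + 40.3)/2] = -18.8/49.7 = -0.378269…
Arc Ed = %ΔQ / %ΔP = (24050/29965) / (-18.8/49.7) = -2.1217…

-2.12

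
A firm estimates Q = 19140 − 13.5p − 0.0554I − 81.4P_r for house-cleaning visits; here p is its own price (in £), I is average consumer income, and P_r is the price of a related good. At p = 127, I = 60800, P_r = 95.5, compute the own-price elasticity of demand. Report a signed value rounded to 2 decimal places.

At the given values, Q = 19140 − 13.5(127) − 0.0554(60800) − 81.4(95.5) = 6283.48.
∂Q/∂p = −13.5.
E = (-13.5) × (127/6283.48) = -0.2728…

-0.27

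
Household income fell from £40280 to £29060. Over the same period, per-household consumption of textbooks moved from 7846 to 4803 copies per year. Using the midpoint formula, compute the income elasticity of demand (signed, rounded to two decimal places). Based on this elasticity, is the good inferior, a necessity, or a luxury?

1.49; luxury

%ΔQ = (4803 − 7846)/[( 7846 + 4803)/2] = -3043/6324.5 = -0.481144…
%ΔIncome = (29060 − 40280)/[( 40280 + 29060)/2] = -11220/34670 = -0.323622…
E_income = (-3043/6324.5) / (-11220/34670) = 1.4867…
E_income > 1 ⇒ normal good, luxury.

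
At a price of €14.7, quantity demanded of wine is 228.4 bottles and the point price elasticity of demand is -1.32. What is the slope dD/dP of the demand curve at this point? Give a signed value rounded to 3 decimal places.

Ed = (dD/dP)·(P/D) ⇒ dD/dP = Ed·D/P = (-1.32)·228.4/14.7 = -20.50938…

-20.509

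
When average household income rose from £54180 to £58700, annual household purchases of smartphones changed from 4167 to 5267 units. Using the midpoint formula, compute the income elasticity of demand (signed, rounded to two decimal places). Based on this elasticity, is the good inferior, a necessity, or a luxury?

%ΔQ = (5267 − 4167)/[( 4167 + 5267)/2] = 1100/4717 = 0.233199…
%ΔIncome = (58700 − 54180)/[( 54180 + 58700)/2] = 4520/56440 = 0.080085…
E_income = (1100/4717) / (4520/56440) = 2.9118…
E_income > 1 ⇒ normal good, luxury.

2.91; luxury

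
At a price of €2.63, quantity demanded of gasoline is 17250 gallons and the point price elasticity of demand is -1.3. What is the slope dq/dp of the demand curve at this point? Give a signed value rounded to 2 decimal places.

-8526.62

Ed = (dq/dp)·(p/q) ⇒ dq/dp = Ed·q/p = (-1.3)·17250/2.63 = -8526.6159…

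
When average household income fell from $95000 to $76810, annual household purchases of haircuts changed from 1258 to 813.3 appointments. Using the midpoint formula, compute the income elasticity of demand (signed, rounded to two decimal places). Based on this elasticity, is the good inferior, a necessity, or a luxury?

2.03; luxury

%ΔQ = (813.3 − 1258)/[( 1258 + 813.3)/2] = -444.7/1035.65 = -0.429392…
%ΔIncome = (76810 − 95000)/[( 95000 + 76810)/2] = -18190/85905 = -0.211745…
E_income = (-444.7/1035.65) / (-18190/85905) = 2.0278…
E_income > 1 ⇒ normal good, luxury.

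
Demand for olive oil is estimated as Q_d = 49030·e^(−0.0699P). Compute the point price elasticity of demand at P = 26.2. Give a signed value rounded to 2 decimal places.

-1.83

dQ_d/dP = −0.0699·Q_d = -549.011. At P = 26.2, Q_d = 7854.23.
Ed = (dQ_d/dP)·(P/Q_d) = (-549.011) × (26.2/7854.23) = -1.8313…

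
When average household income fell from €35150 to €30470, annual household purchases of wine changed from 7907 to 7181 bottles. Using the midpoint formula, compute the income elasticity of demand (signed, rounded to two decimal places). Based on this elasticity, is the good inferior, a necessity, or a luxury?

0.67; necessity

%ΔQ = (7181 − 7907)/[( 7907 + 7181)/2] = -726/7544 = -0.096235…
%ΔIncome = (30470 − 35150)/[( 35150 + 30470)/2] = -4680/32810 = -0.142639…
E_income = (-726/7544) / (-4680/32810) = 0.6746…
0 < E_income < 1 ⇒ normal good, necessity.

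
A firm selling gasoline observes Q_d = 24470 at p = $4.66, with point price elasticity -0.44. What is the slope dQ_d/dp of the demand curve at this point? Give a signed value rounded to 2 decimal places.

-2310.47

Ed = (dQ_d/dp)·(p/Q_d) ⇒ dQ_d/dp = Ed·Q_d/p = (-0.44)·24470/4.66 = -2310.4721…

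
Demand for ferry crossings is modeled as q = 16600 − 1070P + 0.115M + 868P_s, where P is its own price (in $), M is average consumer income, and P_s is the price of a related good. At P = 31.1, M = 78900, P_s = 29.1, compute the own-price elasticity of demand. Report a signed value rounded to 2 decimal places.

At the given values, q = 16600 − 1070(31.1) + 0.115(78900) + 868(29.1) = 17655.3.
∂q/∂P = −1070.
E = (-1070) × (31.1/17655.3) = -1.8848…

-1.88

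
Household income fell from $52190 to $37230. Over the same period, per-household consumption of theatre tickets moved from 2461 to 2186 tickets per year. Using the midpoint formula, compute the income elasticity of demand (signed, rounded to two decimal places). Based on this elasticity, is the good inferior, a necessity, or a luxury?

0.35; necessity

%ΔQ = (2186 − 2461)/[( 2461 + 2186)/2] = -275/2323.5 = -0.118355…
%ΔIncome = (37230 − 52190)/[( 52190 + 37230)/2] = -14960/44710 = -0.334600…
E_income = (-275/2323.5) / (-14960/44710) = 0.3537…
0 < E_income < 1 ⇒ normal good, necessity.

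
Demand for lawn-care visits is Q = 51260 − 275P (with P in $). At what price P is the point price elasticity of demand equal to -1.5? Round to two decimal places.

Ed = −275P/(51260 − 275P). Set this equal to -1.5:
275P = 1.5·(51260 − 275P) ⇒ 275P(1 + 1.5) = 1.5·51260
P = 1.5·51260 / (275·2.5) = 111.84

111.84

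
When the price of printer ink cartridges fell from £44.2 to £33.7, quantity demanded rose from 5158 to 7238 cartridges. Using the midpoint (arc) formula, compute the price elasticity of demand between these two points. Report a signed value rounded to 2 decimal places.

-1.24

%ΔQ = (7238 − 5158) / [(5158 + 7238)/2] = 2080/6198 = 0.335592…
%ΔP = (33.7 − 44.2) / [(44.2 + 33.7)/2] = -10.5/38.95 = -0.269576…
Arc Ed = %ΔQ / %ΔP = (2080/6198) / (-10.5/38.95) = -1.2448…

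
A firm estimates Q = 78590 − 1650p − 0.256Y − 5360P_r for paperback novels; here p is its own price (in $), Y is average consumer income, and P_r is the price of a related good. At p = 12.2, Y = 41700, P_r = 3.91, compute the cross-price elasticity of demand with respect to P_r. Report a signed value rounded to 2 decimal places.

-0.78

At the given values, Q = 78590 − 1650(12.2) − 0.256(41700) − 5360(3.91) = 26827.2.
∂Q/∂P_r = -5360.
E = (-5360) × (3.91/26827.2) = -0.7812…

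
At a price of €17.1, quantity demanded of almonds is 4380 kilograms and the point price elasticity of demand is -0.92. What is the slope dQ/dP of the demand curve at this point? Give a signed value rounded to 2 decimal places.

-235.65

Ed = (dQ/dP)·(P/Q) ⇒ dQ/dP = Ed·Q/P = (-0.92)·4380/17.1 = -235.6491…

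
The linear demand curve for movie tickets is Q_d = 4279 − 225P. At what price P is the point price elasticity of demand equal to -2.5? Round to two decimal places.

13.58

Ed = −225P/(4279 − 225P). Set this equal to -2.5:
225P = 2.5·(4279 − 225P) ⇒ 225P(1 + 2.5) = 2.5·4279
P = 2.5·4279 / (225·3.5) = 13.5841…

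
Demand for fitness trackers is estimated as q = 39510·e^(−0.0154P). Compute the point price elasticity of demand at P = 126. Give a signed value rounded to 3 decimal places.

dq/dP = −0.0154·q = -87.4023. At P = 126, q = 5675.47.
Ed = (dq/dP)·(P/q) = (-87.4023) × (126/5675.47) = -1.9404

-1.940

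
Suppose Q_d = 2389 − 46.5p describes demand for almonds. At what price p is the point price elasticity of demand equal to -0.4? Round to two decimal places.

Ed = −46.5p/(2389 − 46.5p). Set this equal to -0.4:
46.5p = 0.4·(2389 − 46.5p) ⇒ 46.5p(1 + 0.4) = 0.4·2389
p = 0.4·2389 / (46.5·1.4) = 14.6789…

14.68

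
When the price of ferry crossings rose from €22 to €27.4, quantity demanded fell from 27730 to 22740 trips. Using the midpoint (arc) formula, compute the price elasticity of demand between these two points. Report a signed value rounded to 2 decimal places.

%ΔQ = (22740 − 27730) / [(27730 + 22740)/2] = -4990/25235 = -0.197741…
%ΔP = (27.4 − 22) / [(22 + 27.4)/2] = 5.4/24.7 = 0.218623…
Arc Ed = %ΔQ / %ΔP = (-4990/25235) / (5.4/24.7) = -0.9044…

-0.90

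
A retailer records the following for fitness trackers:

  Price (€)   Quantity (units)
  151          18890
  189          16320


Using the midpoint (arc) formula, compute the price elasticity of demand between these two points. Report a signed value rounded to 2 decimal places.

-0.65

%ΔQ = (16320 − 18890) / [(18890 + 16320)/2] = -2570/17605 = -0.145981…
%ΔP = (189 − 151) / [(151 + 189)/2] = 38/170 = 0.223529…
Arc Ed = %ΔQ / %ΔP = (-2570/17605) / (38/170) = -0.6530…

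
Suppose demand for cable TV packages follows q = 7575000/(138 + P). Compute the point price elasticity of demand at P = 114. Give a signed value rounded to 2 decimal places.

-0.45

dq/dP = −7575000/(138 + P)² = -119.284. At P = 114, q = 30059.5.
Ed = (dq/dP)·(P/q) = (-119.284) × (114/30059.5) = -0.4523…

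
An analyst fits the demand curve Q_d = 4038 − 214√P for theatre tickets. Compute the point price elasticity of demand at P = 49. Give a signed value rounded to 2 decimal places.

-0.29

dQ_d/dP = −214/(2√P) = -15.2857. At P = 49, Q_d = 2540.
Ed = (dQ_d/dP)·(P/Q_d) = (-15.2857) × (49/2540) = -0.2948…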